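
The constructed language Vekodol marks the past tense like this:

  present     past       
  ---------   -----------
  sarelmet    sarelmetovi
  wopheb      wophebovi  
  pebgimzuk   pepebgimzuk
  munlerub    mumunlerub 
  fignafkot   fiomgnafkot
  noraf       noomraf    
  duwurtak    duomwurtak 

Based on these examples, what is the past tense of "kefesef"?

kefesefovi

wopheb and munlerub both end in -b yet inflect differently (wophebovi, mumunlerub), so the final letter is not what conditions the rule; the last vowel is.
"kefesef" has last vowel 'e'. The stems whose last vowel is 'e' (sarelmet → sarelmetovi, wopheb → wophebovi) add -ovi.
So kefesef → kefesefovi.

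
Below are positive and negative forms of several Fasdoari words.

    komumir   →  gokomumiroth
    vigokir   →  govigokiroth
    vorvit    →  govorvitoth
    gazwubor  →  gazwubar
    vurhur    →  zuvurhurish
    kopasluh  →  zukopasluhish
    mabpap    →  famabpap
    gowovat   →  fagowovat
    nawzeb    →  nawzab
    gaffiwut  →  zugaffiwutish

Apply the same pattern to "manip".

gazwubor and vurhur both end in -r yet inflect differently (gazwubar, zuvurhurish), so the final letter is not what conditions the rule; the last vowel is.
"manip" has last vowel 'i'. The stems whose last vowel is 'i' (vigokir → govigokiroth, vorvit → govorvitoth, komumir → gokomumiroth) add go- … -oth around the stem.
The other patterns: stems whose last vowel is 'e' or 'o' change the last vowel to 'a'; stems whose last vowel is 'u' add zu- … -ish around the stem; stems whose last vowel is 'a' add the prefix fa-.
So manip → gomanipoth.

gomanipoth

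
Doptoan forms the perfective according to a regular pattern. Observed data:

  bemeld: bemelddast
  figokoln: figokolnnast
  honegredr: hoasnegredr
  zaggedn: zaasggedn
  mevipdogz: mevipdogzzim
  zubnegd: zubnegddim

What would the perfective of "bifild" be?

"bifild" has second-to-last letter 'l'. The stems whose second-to-last letter is 'l' (bemeld → bemelddast, figokoln → figokolnnast) double the final consonant and add -ast.
The other patterns: stems whose second-to-last letter is 'd' insert -as- after the first vowel; stems whose second-to-last letter is 'g' double the final consonant and add -im.
So bifild → bifilddast.

bifilddast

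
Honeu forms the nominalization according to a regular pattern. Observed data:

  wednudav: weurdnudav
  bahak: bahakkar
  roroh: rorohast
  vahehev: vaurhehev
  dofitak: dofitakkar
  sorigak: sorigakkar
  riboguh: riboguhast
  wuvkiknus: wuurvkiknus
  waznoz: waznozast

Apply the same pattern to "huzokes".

sorigak and wednudav both have last vowel 'a' yet inflect differently (sorigakkar, weurdnudav), so the last vowel is not what conditions the rule; the final letter is.
"huzokes" ends in -s. The one such stem in the data (wuvkiknus → wuurvkiknus) inserts -ur- after the first vowel (as do vahehev, wednudav), so the same rule applies.
So huzokes → huurzokes.

huurzokes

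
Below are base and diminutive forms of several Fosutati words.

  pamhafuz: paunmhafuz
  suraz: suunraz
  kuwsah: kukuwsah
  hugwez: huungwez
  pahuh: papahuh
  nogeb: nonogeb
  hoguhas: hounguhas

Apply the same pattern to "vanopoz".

hoguhas and kuwsah both have last vowel 'a' yet inflect differently (hounguhas, kukuwsah), so the last vowel is not what conditions the rule; the final letter is.
"vanopoz" ends in -z. The stems ending in -z (hugwez → huungwez, suraz → suunraz, pamhafuz → paunmhafuz) insert -un- after the first vowel.
The other pattern: stems ending in -b or -h repeat the first consonant+vowel as a prefix.
So vanopoz → vaunnopoz.

vaunnopoz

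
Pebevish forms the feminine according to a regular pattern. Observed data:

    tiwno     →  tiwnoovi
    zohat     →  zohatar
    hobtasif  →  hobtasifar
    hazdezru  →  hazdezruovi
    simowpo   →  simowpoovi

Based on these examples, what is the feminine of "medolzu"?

"medolzu" ends in a vowel. The stems ending in a vowel (simowpo → simowpoovi, tiwno → tiwnoovi, hazdezru → hazdezruovi) add -ovi.
So medolzu → medolzuovi.

medolzuovi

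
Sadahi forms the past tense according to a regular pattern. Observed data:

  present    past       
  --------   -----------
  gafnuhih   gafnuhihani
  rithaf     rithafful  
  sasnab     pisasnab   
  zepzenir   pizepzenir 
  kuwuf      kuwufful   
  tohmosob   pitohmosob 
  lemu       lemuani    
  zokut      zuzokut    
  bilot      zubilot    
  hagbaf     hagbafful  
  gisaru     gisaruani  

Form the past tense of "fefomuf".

fefomufful

tohmosob and bilot both have last vowel 'o' yet inflect differently (pitohmosob, zubilot), so the last vowel is not what conditions the rule; the final letter is.
"fefomuf" ends in -f. The stems ending in -f (kuwuf → kuwufful, hagbaf → hagbafful, rithaf → rithafful) double the final consonant and add -ul.
So fefomuf → fefomufful.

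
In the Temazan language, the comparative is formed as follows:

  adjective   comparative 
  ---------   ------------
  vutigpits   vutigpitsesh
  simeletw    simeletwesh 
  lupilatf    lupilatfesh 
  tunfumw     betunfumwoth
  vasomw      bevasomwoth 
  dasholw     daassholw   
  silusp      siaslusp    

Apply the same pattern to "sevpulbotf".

sevpulbotfesh

"sevpulbotf" has second-to-last letter 't'. The stems whose second-to-last letter is 't' (vutigpits → vutigpitsesh, simeletw → simeletwesh, lupilatf → lupilatfesh) add -esh.
So sevpulbotf → sevpulbotfesh.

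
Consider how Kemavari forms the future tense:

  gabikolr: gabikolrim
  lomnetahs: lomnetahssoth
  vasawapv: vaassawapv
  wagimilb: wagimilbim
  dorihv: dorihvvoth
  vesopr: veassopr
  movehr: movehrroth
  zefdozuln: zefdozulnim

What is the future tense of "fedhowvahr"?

"fedhowvahr" has second-to-last letter 'h'. The stems whose second-to-last letter is 'h' (dorihv → dorihvvoth, movehr → movehrroth, lomnetahs → lomnetahssoth) double the final consonant and add -oth.
So fedhowvahr → fedhowvahrroth.

fedhowvahrroth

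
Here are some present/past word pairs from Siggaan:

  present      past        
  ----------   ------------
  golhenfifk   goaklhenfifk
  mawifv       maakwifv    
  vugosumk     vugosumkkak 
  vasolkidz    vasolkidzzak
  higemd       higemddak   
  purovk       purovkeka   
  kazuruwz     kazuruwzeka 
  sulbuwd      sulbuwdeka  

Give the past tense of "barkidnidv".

"barkidnidv" has second-to-last letter 'd'. The one such stem in the data (vasolkidz → vasolkidzzak) doubles the final consonant and adds -ak (as do vugosumk, higemd), so the same rule applies.
The other patterns: stems whose second-to-last letter is 'f' insert -ak- after the first vowel; stems whose second-to-last letter is 'v' or 'w' add -eka.
So barkidnidv → barkidnidvvak.

barkidnidvvak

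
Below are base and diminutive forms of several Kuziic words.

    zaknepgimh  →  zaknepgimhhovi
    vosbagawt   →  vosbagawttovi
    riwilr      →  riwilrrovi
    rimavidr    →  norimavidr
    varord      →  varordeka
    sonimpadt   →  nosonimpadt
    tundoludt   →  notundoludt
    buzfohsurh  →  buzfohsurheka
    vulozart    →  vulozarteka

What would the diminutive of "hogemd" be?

hogemddovi

"hogemd" has second-to-last letter 'm'. The one such stem in the data (zaknepgimh → zaknepgimhhovi) doubles the final consonant and adds -ovi (as do riwilr, vosbagawt), so the same rule applies.
The other patterns: stems whose second-to-last letter is 'r' add -eka; stems whose second-to-last letter is 'd' add the prefix no-.
So hogemd → hogemddovi.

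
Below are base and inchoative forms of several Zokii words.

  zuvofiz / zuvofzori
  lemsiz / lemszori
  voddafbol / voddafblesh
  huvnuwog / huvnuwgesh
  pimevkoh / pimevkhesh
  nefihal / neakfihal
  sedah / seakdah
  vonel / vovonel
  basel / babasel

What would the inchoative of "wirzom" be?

wirzmesh

"wirzom" has last vowel 'o'. The stems whose last vowel is 'o' (voddafbol → voddafblesh, huvnuwog → huvnuwgesh, pimevkoh → pimevkhesh) delete the last vowel and add -esh.
So wirzom → wirzmesh.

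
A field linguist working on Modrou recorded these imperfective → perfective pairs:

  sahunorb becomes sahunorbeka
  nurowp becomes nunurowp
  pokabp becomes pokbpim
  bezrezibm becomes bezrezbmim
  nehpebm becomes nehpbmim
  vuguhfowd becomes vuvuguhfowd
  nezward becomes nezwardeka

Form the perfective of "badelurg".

badelurgeka

nurowp and pokabp both end in -p yet inflect differently (nunurowp, pokbpim), so the final letter is not what conditions the rule; the second-to-last letter is.
"badelurg" has second-to-last letter 'r'. The stems whose second-to-last letter is 'r' (sahunorb → sahunorbeka, nezward → nezwardeka) add -eka.
So badelurg → badelurgeka.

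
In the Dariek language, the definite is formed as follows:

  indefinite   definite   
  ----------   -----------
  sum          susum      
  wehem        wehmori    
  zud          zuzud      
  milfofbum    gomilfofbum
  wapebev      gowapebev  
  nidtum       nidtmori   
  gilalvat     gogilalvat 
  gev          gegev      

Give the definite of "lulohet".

golulohet

sum and nidtum both end in -m yet inflect differently (susum, nidtmori), so the final letter is not what conditions the rule; the number of vowels is.
"lulohet" has 3 vowels. The stems with 3 vowels (milfofbum → gomilfofbum, gilalvat → gogilalvat, wapebev → gowapebev) add the prefix go-.
So lulohet → golulohet.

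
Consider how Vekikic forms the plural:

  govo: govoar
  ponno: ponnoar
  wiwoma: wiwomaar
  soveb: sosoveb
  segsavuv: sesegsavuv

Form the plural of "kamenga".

govo and soveb both have 2 vowels yet inflect differently (govoar, sosoveb), so the number of vowels is not what conditions the rule; whether the stem ends in a vowel or a consonant is.
"kamenga" ends in a vowel. The stems ending in a vowel (govo → govoar, ponno → ponnoar, wiwoma → wiwomaar) add -ar.
The other pattern: stems ending in a consonant repeat the first consonant+vowel as a prefix.
So kamenga → kamengaar.

kamengaar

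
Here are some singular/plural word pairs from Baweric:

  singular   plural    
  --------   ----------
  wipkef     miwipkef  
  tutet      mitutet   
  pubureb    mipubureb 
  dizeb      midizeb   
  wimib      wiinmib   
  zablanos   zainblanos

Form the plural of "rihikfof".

riinhikfof

pubureb and wimib both end in -b yet inflect differently (mipubureb, wiinmib), so the final letter is not what conditions the rule; the last vowel is.
"rihikfof" has last vowel 'o'. The one such stem in the data (zablanos → zainblanos) inserts -in- after the first vowel (as does wimib), so the same rule applies.
The other pattern: stems whose last vowel is 'e' add the prefix mi-.
So rihikfof → riinhikfof.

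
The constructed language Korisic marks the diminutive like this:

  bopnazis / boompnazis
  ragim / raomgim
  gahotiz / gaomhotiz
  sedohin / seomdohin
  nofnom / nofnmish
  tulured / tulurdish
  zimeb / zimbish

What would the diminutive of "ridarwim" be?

ragim and nofnom both end in -m yet inflect differently (raomgim, nofnmish), so the final letter is not what conditions the rule; the last vowel is.
"ridarwim" has last vowel 'i'. The stems whose last vowel is 'i' (bopnazis → boompnazis, ragim → raomgim, gahotiz → gaomhotiz) insert -om- after the first vowel.
So ridarwim → riomdarwim.

riomdarwim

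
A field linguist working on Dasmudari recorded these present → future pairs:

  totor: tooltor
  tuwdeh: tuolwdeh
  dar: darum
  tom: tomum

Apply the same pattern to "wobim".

dar and totor both end in -r yet inflect differently (darum, tooltor), so the final letter is not what conditions the rule; the number of vowels is.
"wobim" has 2 vowels. The stems with 2 vowels (totor → tooltor, tuwdeh → tuolwdeh) insert -ol- after the first vowel.
So wobim → woolbim.

woolbim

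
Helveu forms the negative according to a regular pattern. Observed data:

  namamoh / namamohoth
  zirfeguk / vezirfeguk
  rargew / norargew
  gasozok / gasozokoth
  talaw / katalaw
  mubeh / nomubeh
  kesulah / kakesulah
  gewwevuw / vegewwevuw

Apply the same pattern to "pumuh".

vepumuh

kesulah and namamoh both end in -h yet inflect differently (kakesulah, namamohoth), so the final letter is not what conditions the rule; the last vowel is.
"pumuh" has last vowel 'u'. The stems whose last vowel is 'u' (zirfeguk → vezirfeguk, gewwevuw → vegewwevuw) add the prefix ve-.
The other patterns: stems whose last vowel is 'a' add the prefix ka-; stems whose last vowel is 'o' add -oth; stems whose last vowel is 'e' add the prefix no-.
So pumuh → vepumuh.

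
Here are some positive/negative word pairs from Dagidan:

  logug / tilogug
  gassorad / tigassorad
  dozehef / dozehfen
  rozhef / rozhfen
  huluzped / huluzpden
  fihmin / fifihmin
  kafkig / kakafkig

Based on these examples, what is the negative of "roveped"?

rovepden

gassorad and huluzped both end in -d yet inflect differently (tigassorad, huluzpden), so the final letter is not what conditions the rule; the last vowel is.
"roveped" has last vowel 'e'. The stems whose last vowel is 'e' (dozehef → dozehfen, rozhef → rozhfen, huluzped → huluzpden) delete the last vowel and add -en.
So roveped → rovepden.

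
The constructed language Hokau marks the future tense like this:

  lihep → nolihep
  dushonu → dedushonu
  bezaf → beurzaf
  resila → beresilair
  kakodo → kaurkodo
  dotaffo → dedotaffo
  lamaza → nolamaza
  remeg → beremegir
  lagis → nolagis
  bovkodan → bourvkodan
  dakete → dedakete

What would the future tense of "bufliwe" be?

"bufliwe" begins with b-. The stems beginning with b- (bovkodan → bourvkodan, bezaf → beurzaf) insert -ur- after the first vowel.
So bufliwe → buurfliwe.

buurfliwe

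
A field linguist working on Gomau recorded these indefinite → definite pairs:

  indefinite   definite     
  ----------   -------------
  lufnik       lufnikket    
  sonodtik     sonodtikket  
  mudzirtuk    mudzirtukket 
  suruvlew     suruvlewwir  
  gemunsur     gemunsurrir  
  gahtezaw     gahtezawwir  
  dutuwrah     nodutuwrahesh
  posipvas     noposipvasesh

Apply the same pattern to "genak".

mudzirtuk and gemunsur both have last vowel 'u' yet inflect differently (mudzirtukket, gemunsurrir), so the last vowel is not what conditions the rule; the final letter is.
"genak" ends in -k. The stems ending in -k (lufnik → lufnikket, sonodtik → sonodtikket, mudzirtuk → mudzirtukket) double the final consonant and add -et.
So genak → genakket.

genakket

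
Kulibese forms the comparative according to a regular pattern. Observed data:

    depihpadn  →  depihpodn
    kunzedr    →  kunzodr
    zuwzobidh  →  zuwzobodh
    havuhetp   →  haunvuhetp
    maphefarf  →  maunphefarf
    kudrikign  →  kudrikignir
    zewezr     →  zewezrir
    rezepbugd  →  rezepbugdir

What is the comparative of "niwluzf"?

niwluzfir

depihpadn and kudrikign both end in -n yet inflect differently (depihpodn, kudrikignir), so the final letter is not what conditions the rule; the second-to-last letter is.
"niwluzf" has second-to-last letter 'z'. The one such stem in the data (zewezr → zewezrir) adds -ir, so the same rule applies.
So niwluzf → niwluzfir.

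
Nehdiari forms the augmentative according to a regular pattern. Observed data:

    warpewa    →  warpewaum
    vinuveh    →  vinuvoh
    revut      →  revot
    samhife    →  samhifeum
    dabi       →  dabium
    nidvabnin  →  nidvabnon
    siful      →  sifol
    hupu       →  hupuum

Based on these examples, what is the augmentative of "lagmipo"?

"lagmipo" ends in a vowel. The stems ending in a vowel (warpewa → warpewaum, dabi → dabium, hupu → hupuum) add -um.
So lagmipo → lagmipoum.

lagmipoum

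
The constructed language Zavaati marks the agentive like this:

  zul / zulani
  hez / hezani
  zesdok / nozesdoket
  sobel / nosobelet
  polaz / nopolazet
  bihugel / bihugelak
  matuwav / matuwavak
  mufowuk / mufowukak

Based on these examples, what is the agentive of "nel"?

"nel" has 1 vowel. The stems with 1 vowel (zul → zulani, hez → hezani) add -ani.
The other patterns: stems with 2 vowels add no- … -et around the stem; stems with 3 vowels add -ak.
So nel → nelani.

nelani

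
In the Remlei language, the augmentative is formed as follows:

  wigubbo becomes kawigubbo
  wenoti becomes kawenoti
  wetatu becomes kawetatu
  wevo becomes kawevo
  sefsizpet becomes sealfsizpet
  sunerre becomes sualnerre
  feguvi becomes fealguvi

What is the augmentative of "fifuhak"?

wenoti and feguvi both end in -i yet inflect differently (kawenoti, fealguvi), so the final letter is not what conditions the rule; the first letter is.
"fifuhak" begins with f-. The one such stem in the data (feguvi → fealguvi) inserts -al- after the first vowel (as do sefsizpet, sunerre), so the same rule applies.
So fifuhak → fialfuhak.

fialfuhak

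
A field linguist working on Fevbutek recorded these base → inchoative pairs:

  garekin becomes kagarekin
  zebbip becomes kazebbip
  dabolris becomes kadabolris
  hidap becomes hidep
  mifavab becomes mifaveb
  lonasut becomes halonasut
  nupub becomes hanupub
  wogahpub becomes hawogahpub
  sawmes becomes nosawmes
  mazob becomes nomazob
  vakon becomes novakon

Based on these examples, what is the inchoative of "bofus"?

zebbip and hidap both end in -p yet inflect differently (kazebbip, hidep), so the final letter is not what conditions the rule; the last vowel is.
"bofus" has last vowel 'u'. The stems whose last vowel is 'u' (lonasut → halonasut, nupub → hanupub, wogahpub → hawogahpub) add the prefix ha-.
So bofus → habofus.

habofus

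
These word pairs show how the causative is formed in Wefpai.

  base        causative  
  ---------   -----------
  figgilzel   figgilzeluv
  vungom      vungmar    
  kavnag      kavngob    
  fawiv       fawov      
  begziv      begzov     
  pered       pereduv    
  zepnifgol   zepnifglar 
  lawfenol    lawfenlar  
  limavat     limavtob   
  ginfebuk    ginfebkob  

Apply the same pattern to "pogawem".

"pogawem" has last vowel 'e'. The stems whose last vowel is 'e' (figgilzel → figgilzeluv, pered → pereduv) add -uv.
The other patterns: stems whose last vowel is 'o' delete the last vowel and add -ar; stems whose last vowel is 'i' change the last vowel to 'o'; stems whose last vowel is 'a' or 'u' delete the last vowel and add -ob.
So pogawem → pogawemuv.

pogawemuv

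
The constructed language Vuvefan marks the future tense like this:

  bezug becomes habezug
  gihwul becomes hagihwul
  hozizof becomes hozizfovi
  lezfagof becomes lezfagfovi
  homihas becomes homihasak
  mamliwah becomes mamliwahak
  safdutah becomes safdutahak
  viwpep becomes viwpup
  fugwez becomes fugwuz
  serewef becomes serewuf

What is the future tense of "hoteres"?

hozizof and serewef both end in -f yet inflect differently (hozizfovi, serewuf), so the final letter is not what conditions the rule; the last vowel is.
"hoteres" has last vowel 'e'. The stems whose last vowel is 'e' (viwpep → viwpup, fugwez → fugwuz, serewef → serewuf) change the last vowel to 'u'.
The other patterns: stems whose last vowel is 'u' add the prefix ha-; stems whose last vowel is 'o' delete the last vowel and add -ovi; stems whose last vowel is 'a' add -ak.
So hoteres → hoterus.

hoterus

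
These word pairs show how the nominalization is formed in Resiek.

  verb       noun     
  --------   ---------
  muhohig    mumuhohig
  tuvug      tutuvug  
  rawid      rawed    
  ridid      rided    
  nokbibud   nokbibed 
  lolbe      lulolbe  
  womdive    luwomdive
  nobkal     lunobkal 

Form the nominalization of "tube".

muhohig and rawid both have last vowel 'i' yet inflect differently (mumuhohig, rawed), so the last vowel is not what conditions the rule; the final letter is.
"tube" ends in -e. The stems ending in -e (lolbe → lulolbe, womdive → luwomdive) add the prefix lu-.
So tube → lutube.

lutube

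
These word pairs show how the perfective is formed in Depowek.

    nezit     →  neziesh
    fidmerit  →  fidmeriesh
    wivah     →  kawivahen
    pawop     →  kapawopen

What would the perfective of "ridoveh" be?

karidovehen

"ridoveh" ends in -h. The one such stem in the data (wivah → kawivahen) adds ka- … -en around the stem, so the same rule applies.
The other pattern: stems ending in -t drop the final letter and add -esh.
So ridoveh → karidovehen.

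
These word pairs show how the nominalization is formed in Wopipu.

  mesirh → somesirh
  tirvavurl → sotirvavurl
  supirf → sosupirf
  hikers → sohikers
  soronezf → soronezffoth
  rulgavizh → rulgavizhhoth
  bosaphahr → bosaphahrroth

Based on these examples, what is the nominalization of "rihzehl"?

rihzehlloth

supirf and soronezf both end in -f yet inflect differently (sosupirf, soronezffoth), so the final letter is not what conditions the rule; the second-to-last letter is.
"rihzehl" has second-to-last letter 'h'. The one such stem in the data (bosaphahr → bosaphahrroth) doubles the final consonant and adds -oth (as do soronezf, rulgavizh), so the same rule applies.
The other pattern: stems whose second-to-last letter is 'r' add the prefix so-.
So rihzehl → rihzehlloth.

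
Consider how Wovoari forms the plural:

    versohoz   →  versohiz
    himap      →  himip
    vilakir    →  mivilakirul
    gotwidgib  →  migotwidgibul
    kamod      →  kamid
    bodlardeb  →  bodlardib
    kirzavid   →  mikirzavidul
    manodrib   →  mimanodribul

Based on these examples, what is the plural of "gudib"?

migudibul

manodrib and bodlardeb both end in -b yet inflect differently (mimanodribul, bodlardib), so the final letter is not what conditions the rule; the last vowel is.
"gudib" has last vowel 'i'. The stems whose last vowel is 'i' (vilakir → mivilakirul, manodrib → mimanodribul, kirzavid → mikirzavidul) add mi- … -ul around the stem.
The other pattern: stems whose last vowel is 'a', 'e' or 'o' change the last vowel to 'i'.
So gudib → migudibul.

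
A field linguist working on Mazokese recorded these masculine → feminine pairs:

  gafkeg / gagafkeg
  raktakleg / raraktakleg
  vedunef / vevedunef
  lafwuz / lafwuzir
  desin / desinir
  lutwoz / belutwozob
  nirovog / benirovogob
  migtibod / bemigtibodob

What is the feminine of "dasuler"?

lafwuz and lutwoz both end in -z yet inflect differently (lafwuzir, belutwozob), so the final letter is not what conditions the rule; the last vowel is.
"dasuler" has last vowel 'e'. The stems whose last vowel is 'e' (gafkeg → gagafkeg, raktakleg → raraktakleg, vedunef → vevedunef) repeat the first consonant+vowel as a prefix.
The other patterns: stems whose last vowel is 'i' or 'u' add -ir; stems whose last vowel is 'o' add be- … -ob around the stem.
So dasuler → dadasuler.

dadasuler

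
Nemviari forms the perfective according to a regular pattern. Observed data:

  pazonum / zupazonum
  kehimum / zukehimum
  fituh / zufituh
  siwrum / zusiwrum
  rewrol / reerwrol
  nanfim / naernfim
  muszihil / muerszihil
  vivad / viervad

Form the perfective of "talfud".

zutalfud

pazonum and nanfim both end in -m yet inflect differently (zupazonum, naernfim), so the final letter is not what conditions the rule; the last vowel is.
"talfud" has last vowel 'u'. The stems whose last vowel is 'u' (pazonum → zupazonum, kehimum → zukehimum, fituh → zufituh) add the prefix zu-.
The other pattern: stems whose last vowel is 'a', 'i' or 'o' insert -er- after the first vowel.
So talfud → zutalfud.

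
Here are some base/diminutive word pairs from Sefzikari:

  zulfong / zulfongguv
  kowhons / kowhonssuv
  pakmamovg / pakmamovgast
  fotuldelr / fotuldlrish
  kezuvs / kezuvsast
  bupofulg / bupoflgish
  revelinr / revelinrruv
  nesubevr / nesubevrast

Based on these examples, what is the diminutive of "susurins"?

revelinr and fotuldelr both end in -r yet inflect differently (revelinrruv, fotuldlrish), so the final letter is not what conditions the rule; the second-to-last letter is.
"susurins" has second-to-last letter 'n'. The stems whose second-to-last letter is 'n' (zulfong → zulfongguv, kowhons → kowhonssuv, revelinr → revelinrruv) double the final consonant and add -uv.
The other patterns: stems whose second-to-last letter is 'l' delete the last vowel and add -ish; stems whose second-to-last letter is 'v' add -ast.
So susurins → susurinssuv.

susurinssuv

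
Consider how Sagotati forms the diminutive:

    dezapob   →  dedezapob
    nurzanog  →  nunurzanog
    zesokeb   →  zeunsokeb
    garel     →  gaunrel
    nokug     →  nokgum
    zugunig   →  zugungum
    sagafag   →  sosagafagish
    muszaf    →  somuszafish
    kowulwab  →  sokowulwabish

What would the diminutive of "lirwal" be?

dezapob and zesokeb both end in -b yet inflect differently (dedezapob, zeunsokeb), so the final letter is not what conditions the rule; the last vowel is.
"lirwal" has last vowel 'a'. The stems whose last vowel is 'a' (sagafag → sosagafagish, muszaf → somuszafish, kowulwab → sokowulwabish) add so- … -ish around the stem.
The other patterns: stems whose last vowel is 'o' repeat the first consonant+vowel as a prefix; stems whose last vowel is 'e' insert -un- after the first vowel; stems whose last vowel is 'i' or 'u' delete the last vowel and add -um.
So lirwal → solirwalish.

solirwalish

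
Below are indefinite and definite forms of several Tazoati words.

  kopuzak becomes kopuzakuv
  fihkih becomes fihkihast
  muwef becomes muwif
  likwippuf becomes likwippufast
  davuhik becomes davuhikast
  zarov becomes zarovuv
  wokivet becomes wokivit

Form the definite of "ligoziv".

muwef and likwippuf both end in -f yet inflect differently (muwif, likwippufast), so the final letter is not what conditions the rule; the last vowel is.
"ligoziv" has last vowel 'i'. The stems whose last vowel is 'i' (fihkih → fihkihast, davuhik → davuhikast) add -ast.
So ligoziv → ligozivast.

ligozivast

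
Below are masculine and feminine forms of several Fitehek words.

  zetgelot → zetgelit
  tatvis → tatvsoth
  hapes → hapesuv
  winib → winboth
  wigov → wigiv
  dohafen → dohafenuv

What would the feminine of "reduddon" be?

reduddin

"reduddon" has last vowel 'o'. The stems whose last vowel is 'o' (zetgelot → zetgelit, wigov → wigiv) change the last vowel to 'i'.
The other patterns: stems whose last vowel is 'e' add -uv; stems whose last vowel is 'i' delete the last vowel and add -oth.
So reduddon → reduddin.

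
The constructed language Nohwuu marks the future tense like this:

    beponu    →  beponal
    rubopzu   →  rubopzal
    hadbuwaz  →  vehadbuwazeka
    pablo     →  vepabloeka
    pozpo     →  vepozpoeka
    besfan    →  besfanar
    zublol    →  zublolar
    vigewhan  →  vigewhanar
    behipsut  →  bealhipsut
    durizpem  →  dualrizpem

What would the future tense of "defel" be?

defelar

"defel" ends in -l. The one such stem in the data (zublol → zublolar) adds -ar, so the same rule applies.
The other patterns: stems ending in -u drop the final letter and add -al; stems ending in -o or -z add ve- … -eka around the stem; stems ending in -m or -t insert -al- after the first vowel.
So defel → defelar.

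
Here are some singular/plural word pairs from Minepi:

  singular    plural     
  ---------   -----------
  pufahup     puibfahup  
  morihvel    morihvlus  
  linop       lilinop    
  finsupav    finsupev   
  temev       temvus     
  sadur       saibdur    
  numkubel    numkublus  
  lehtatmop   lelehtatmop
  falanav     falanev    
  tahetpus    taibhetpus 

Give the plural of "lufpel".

finsupav and temev both end in -v yet inflect differently (finsupev, temvus), so the final letter is not what conditions the rule; the last vowel is.
"lufpel" has last vowel 'e'. The stems whose last vowel is 'e' (numkubel → numkublus, temev → temvus, morihvel → morihvlus) delete the last vowel and add -us.
The other patterns: stems whose last vowel is 'u' insert -ib- after the first vowel; stems whose last vowel is 'a' change the last vowel to 'e'; stems whose last vowel is 'o' repeat the first consonant+vowel as a prefix.
So lufpel → lufplus.

lufplus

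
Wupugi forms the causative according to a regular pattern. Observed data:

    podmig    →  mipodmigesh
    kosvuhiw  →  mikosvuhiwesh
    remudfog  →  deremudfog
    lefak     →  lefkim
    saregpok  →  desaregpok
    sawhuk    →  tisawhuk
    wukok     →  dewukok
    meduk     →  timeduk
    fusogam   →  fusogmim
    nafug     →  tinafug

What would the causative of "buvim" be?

mibuvimesh

saregpok and lefak both end in -k yet inflect differently (desaregpok, lefkim), so the final letter is not what conditions the rule; the last vowel is.
"buvim" has last vowel 'i'. The stems whose last vowel is 'i' (kosvuhiw → mikosvuhiwesh, podmig → mipodmigesh) add mi- … -esh around the stem.
The other patterns: stems whose last vowel is 'o' add the prefix de-; stems whose last vowel is 'a' delete the last vowel and add -im; stems whose last vowel is 'u' add the prefix ti-.
So buvim → mibuvimesh.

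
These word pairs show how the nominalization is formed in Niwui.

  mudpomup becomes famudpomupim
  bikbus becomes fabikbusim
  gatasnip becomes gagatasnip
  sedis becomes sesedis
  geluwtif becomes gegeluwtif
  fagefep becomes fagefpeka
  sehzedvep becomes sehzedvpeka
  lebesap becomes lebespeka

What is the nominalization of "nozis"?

nonozis

mudpomup and gatasnip both end in -p yet inflect differently (famudpomupim, gagatasnip), so the final letter is not what conditions the rule; the last vowel is.
"nozis" has last vowel 'i'. The stems whose last vowel is 'i' (gatasnip → gagatasnip, sedis → sesedis, geluwtif → gegeluwtif) repeat the first consonant+vowel as a prefix.
So nozis → nonozis.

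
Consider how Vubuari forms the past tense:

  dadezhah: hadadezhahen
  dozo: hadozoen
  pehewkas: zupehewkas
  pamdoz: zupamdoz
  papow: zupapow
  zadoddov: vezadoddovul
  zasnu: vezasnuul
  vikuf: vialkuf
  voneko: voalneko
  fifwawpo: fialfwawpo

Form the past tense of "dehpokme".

hadehpokmeen

dozo and voneko both end in -o yet inflect differently (hadozoen, voalneko), so the final letter is not what conditions the rule; the first letter is.
"dehpokme" begins with d-. The stems beginning with d- (dadezhah → hadadezhahen, dozo → hadozoen) add ha- … -en around the stem.
The other patterns: stems beginning with p- add the prefix zu-; stems beginning with z- add ve- … -ul around the stem; stems beginning with f- or v- insert -al- after the first vowel.
So dehpokme → hadehpokmeen.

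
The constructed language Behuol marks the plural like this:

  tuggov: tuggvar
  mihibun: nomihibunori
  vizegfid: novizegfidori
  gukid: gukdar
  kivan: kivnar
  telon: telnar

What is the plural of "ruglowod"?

noruglowodori

kivan and mihibun both end in -n yet inflect differently (kivnar, nomihibunori), so the final letter is not what conditions the rule; the number of vowels is.
"ruglowod" has 3 vowels. The stems with 3 vowels (mihibun → nomihibunori, vizegfid → novizegfidori) add no- … -ori around the stem.
The other pattern: stems with 2 vowels delete the last vowel and add -ar.
So ruglowod → noruglowodori.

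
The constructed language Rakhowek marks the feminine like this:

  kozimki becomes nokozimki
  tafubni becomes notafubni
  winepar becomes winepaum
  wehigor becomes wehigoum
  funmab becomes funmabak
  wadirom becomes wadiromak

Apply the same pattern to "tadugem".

winepar and funmab both have last vowel 'a' yet inflect differently (winepaum, funmabak), so the last vowel is not what conditions the rule; the final letter is.
"tadugem" ends in -m. The one such stem in the data (wadirom → wadiromak) adds -ak, so the same rule applies.
So tadugem → tadugemak.

tadugemak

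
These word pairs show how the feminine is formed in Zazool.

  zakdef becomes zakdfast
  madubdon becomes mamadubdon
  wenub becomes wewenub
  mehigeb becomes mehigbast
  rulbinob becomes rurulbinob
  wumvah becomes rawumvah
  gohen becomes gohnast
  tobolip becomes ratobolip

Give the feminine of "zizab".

mehigeb and rulbinob both end in -b yet inflect differently (mehigbast, rurulbinob), so the final letter is not what conditions the rule; the last vowel is.
"zizab" has last vowel 'a'. The one such stem in the data (wumvah → rawumvah) adds the prefix ra-, so the same rule applies.
The other patterns: stems whose last vowel is 'e' delete the last vowel and add -ast; stems whose last vowel is 'o' or 'u' repeat the first consonant+vowel as a prefix.
So zizab → razizab.

razizab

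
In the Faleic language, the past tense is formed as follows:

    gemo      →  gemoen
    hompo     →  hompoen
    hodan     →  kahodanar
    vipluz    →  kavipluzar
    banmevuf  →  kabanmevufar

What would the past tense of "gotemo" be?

gotemoen

hompo and hodan both begin with h- yet inflect differently (hompoen, kahodanar), so the first letter is not what conditions the rule; whether the stem ends in a vowel or a consonant is.
"gotemo" ends in a vowel. The stems ending in a vowel (gemo → gemoen, hompo → hompoen) add -en.
The other pattern: stems ending in a consonant add ka- … -ar around the stem.
So gotemo → gotemoen.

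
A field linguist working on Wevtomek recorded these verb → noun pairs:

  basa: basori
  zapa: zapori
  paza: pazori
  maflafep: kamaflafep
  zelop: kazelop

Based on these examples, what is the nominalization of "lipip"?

kalipip

"lipip" ends in -p. The stems ending in -p (maflafep → kamaflafep, zelop → kazelop) add the prefix ka-.
So lipip → kalipip.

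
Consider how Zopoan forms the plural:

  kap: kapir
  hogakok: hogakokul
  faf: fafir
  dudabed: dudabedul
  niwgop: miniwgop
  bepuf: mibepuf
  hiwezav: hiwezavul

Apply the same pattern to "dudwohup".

kap and niwgop both end in -p yet inflect differently (kapir, miniwgop), so the final letter is not what conditions the rule; the number of vowels is.
"dudwohup" has 3 vowels. The stems with 3 vowels (hogakok → hogakokul, dudabed → dudabedul, hiwezav → hiwezavul) add -ul.
So dudwohup → dudwohupul.

dudwohupul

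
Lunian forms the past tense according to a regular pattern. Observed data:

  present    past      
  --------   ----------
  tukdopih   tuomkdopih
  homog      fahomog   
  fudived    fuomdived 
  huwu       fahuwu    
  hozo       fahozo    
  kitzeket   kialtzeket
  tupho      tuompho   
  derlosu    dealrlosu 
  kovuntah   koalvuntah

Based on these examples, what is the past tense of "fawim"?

faomwim

hozo and tupho both end in -o yet inflect differently (fahozo, tuompho), so the final letter is not what conditions the rule; the first letter is.
"fawim" begins with f-. The one such stem in the data (fudived → fuomdived) inserts -om- after the first vowel (as do tukdopih, tupho), so the same rule applies.
The other patterns: stems beginning with h- add the prefix fa-; stems beginning with d- or k- insert -al- after the first vowel.
So fawim → faomwim.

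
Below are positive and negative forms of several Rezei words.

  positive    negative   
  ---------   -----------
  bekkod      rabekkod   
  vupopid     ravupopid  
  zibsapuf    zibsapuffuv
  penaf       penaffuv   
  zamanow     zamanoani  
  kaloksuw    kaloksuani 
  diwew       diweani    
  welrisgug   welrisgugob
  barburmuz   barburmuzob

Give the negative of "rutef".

ruteffuv

bekkod and zamanow both have last vowel 'o' yet inflect differently (rabekkod, zamanoani), so the last vowel is not what conditions the rule; the final letter is.
"rutef" ends in -f. The stems ending in -f (zibsapuf → zibsapuffuv, penaf → penaffuv) double the final consonant and add -uv.
The other patterns: stems ending in -d add the prefix ra-; stems ending in -w drop the final letter and add -ani; stems ending in -g or -z add -ob.
So rutef → ruteffuv.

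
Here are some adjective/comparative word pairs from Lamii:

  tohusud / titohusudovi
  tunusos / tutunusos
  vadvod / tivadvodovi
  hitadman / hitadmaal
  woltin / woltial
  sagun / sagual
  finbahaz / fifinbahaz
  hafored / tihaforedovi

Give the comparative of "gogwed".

tigogwedovi

sagun and tohusud both have last vowel 'u' yet inflect differently (sagual, titohusudovi), so the last vowel is not what conditions the rule; the final letter is.
"gogwed" ends in -d. The stems ending in -d (hafored → tihaforedovi, vadvod → tivadvodovi, tohusud → titohusudovi) add ti- … -ovi around the stem.
So gogwed → tigogwedovi.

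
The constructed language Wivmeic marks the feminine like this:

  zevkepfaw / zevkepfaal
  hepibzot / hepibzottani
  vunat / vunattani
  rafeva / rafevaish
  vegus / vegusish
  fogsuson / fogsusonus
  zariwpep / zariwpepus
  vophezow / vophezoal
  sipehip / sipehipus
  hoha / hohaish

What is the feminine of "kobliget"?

kobligettani

hepibzot and fogsuson both have last vowel 'o' yet inflect differently (hepibzottani, fogsusonus), so the last vowel is not what conditions the rule; the final letter is.
"kobliget" ends in -t. The stems ending in -t (vunat → vunattani, hepibzot → hepibzottani) double the final consonant and add -ani.
So kobliget → kobligettani.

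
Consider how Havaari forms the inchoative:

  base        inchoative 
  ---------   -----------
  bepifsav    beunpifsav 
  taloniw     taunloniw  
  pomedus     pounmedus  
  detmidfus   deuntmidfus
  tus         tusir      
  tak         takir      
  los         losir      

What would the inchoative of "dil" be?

pomedus and tus both end in -s yet inflect differently (pounmedus, tusir), so the final letter is not what conditions the rule; the number of vowels is.
"dil" has 1 vowel. The stems with 1 vowel (tus → tusir, tak → takir, los → losir) add -ir.
The other pattern: stems with 3 vowels insert -un- after the first vowel.
So dil → dilir.

dilir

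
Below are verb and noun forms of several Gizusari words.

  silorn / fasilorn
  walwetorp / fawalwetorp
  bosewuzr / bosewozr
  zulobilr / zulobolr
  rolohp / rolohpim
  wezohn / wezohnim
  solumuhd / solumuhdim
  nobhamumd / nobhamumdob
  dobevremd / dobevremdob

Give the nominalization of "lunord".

walwetorp and rolohp both end in -p yet inflect differently (fawalwetorp, rolohpim), so the final letter is not what conditions the rule; the second-to-last letter is.
"lunord" has second-to-last letter 'r'. The stems whose second-to-last letter is 'r' (silorn → fasilorn, walwetorp → fawalwetorp) add the prefix fa-.
So lunord → falunord.

falunord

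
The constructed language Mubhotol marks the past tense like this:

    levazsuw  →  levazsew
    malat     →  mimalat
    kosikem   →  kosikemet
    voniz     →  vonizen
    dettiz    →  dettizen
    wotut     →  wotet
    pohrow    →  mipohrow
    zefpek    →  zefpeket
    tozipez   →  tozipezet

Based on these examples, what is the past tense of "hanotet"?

voniz and tozipez both end in -z yet inflect differently (vonizen, tozipezet), so the final letter is not what conditions the rule; the last vowel is.
"hanotet" has last vowel 'e'. The stems whose last vowel is 'e' (kosikem → kosikemet, zefpek → zefpeket, tozipez → tozipezet) add -et.
So hanotet → hanotetet.

hanotetet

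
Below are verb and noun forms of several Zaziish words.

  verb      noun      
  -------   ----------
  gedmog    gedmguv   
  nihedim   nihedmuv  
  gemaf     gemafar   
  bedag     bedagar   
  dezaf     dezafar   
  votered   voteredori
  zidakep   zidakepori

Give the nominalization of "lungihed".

lungihedori

gedmog and bedag both end in -g yet inflect differently (gedmguv, bedagar), so the final letter is not what conditions the rule; the last vowel is.
"lungihed" has last vowel 'e'. The stems whose last vowel is 'e' (votered → voteredori, zidakep → zidakepori) add -ori.
So lungihed → lungihedori.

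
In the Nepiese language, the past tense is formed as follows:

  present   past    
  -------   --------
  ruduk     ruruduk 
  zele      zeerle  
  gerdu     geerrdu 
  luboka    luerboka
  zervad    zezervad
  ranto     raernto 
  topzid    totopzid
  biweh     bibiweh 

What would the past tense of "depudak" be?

"depudak" ends in a consonant. The stems ending in a consonant (biweh → bibiweh, zervad → zezervad, ruduk → ruruduk) repeat the first consonant+vowel as a prefix.
So depudak → dedepudak.

dedepudak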